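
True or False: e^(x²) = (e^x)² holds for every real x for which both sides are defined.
False.

Claim: e^(x²) = (e^x)².
Test a specific point where both sides are defined: x = 3.
LHS = e^(x²) ≈ 8103.0839
RHS = (e^x)² ≈ 403.4288
Since 8103.0839 ≠ 403.4288, the equation fails at this point, so it cannot hold for every real x for which both sides are defined.
(e^x)² = e^(2x), and 2x ≠ x² in general.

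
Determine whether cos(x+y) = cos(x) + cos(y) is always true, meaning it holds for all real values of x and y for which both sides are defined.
No, this is NOT an identity.

Claim: cos(x+y) = cos(x) + cos(y).
Test a specific point where both sides are defined: x = 2π/3, y = 3π/4.
LHS = cos(x+y) ≈ -0.2588
RHS = cos(x) + cos(y) ≈ -1.2071
Since -0.2588 ≠ -1.2071, the equation fails at this point, so it cannot hold for all real values of x and y for which both sides are defined.
The correct expansion is cos(x+y) = cos(x)cos(y) - sin(x)sin(y); cosine is not additive.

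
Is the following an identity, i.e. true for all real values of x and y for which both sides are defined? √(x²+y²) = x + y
No, this is NOT an identity.

Claim: √(x²+y²) = x + y.
Test a specific point where both sides are defined: x = -2, y = 5.
LHS = √(x²+y²) ≈ 5.3852
RHS = x + y ≈ 3.0000
Since 5.3852 ≠ 3.0000, the equation fails at this point, so it cannot hold for all real values of x and y for which both sides are defined.
(x+y)² = x² + 2xy + y², not x² + y², so the square root does not split this way.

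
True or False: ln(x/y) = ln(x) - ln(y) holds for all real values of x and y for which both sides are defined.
Claim: ln(x/y) = ln(x) - ln(y).
Reasoning: Both sides are simultaneously defined only when x, y > 0. Write x = e^p, y = e^q. Then x/y = e^(p-q), so ln(x/y) = p - q = ln(x) - ln(y).
So the two sides agree for all real values of x and y for which both sides are defined.

Conclusion: True.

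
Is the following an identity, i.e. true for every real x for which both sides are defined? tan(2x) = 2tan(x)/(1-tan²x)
Claim: tan(2x) = 2tan(x)/(1-tan²x).
Reasoning: tan(2x) = sin(2x)/cos(2x) = 2sin(x)cos(x) / (cos²x - sin²x). Divide numerator and denominator by cos²x: 2tan(x) / (1 - tan²x).
So the two sides agree for every real x for which both sides are defined.

Conclusion: Yes, this is an identity.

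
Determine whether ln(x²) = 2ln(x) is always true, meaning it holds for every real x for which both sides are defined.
Claim: ln(x²) = 2ln(x).
Reasoning: The right side requires x > 0. For x > 0, x² = (e^(ln x))² = e^(2ln x), so ln(x²) = 2ln(x). (For x < 0 the right side is undefined, so those values are outside the claim.)
So the two sides agree for every real x for which both sides are defined.

Conclusion: Yes, this is an identity.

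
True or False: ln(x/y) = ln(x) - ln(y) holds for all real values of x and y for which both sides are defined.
Claim: ln(x/y) = ln(x) - ln(y).
Reasoning: Both sides are simultaneously defined only when x, y > 0. Write x = e^p, y = e^q. Then x/y = e^(p-q), so ln(x/y) = p - q = ln(x) - ln(y).
So the two sides agree for all real values of x and y for which both sides are defined.

Conclusion: True.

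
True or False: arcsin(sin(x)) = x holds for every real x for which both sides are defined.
Claim: arcsin(sin(x)) = x.
Test a specific point where both sides are defined: x = 3π/4.
LHS = arcsin(sin(x)) ≈ 0.7854
RHS = x ≈ 2.3562
Since 0.7854 ≠ 2.3562, the equation fails at this point, so it cannot hold for every real x for which both sides are defined.
arcsin only returns values in [-π/2, π/2], so arcsin(sin(x)) = x holds only for x in that interval, not for all real x.

Conclusion: False.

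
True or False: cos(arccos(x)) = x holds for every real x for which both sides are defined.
True.

Claim: cos(arccos(x)) = x.
Reasoning: For -1 ≤ x ≤ 1 (where arccos is defined), arccos(x) is by definition an angle whose cosine equals x. Taking the cosine of that angle returns x. (Note the other order, arccos(cos x) = x, is NOT an identity.)
So the two sides agree for every real x for which both sides are defined.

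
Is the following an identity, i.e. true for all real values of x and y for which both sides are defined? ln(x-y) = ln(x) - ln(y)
Claim: ln(x-y) = ln(x) - ln(y).
Test a specific point where both sides are defined: x = 3/2, y = 1/2.
LHS = ln(x-y) ≈ 0.0000
RHS = ln(x) - ln(y) ≈ 1.0986
Since 0.0000 ≠ 1.0986, the equation fails at this point, so it cannot hold for all real values of x and y for which both sides are defined.
ln(x) - ln(y) = ln(x/y), not ln(x-y).

Conclusion: No, this is NOT an identity.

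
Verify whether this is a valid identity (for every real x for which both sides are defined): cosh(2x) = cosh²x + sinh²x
Claim: cosh(2x) = cosh²x + sinh²x.
Reasoning: cosh²x = (e^(2x) + 2 + e^(-2x))/4 and sinh²x = (e^(2x) - 2 + e^(-2x))/4. Adding gives (2e^(2x) + 2e^(-2x))/4 = (e^(2x) + e^(-2x))/2 = cosh(2x).
So the two sides agree for every real x for which both sides are defined.

Conclusion: Yes, this is an identity.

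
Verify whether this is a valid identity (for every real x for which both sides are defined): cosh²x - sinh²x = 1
Yes, this is an identity.

Claim: cosh²x - sinh²x = 1.
Reasoning: With cosh(x) = (e^x + e^-x)/2 and sinh(x) = (e^x - e^-x)/2: cosh²x = (e^(2x) + 2 + e^(-2x))/4 and sinh²x = (e^(2x) - 2 + e^(-2x))/4. Subtracting leaves 4/4 = 1.
So the two sides agree for every real x for which both sides are defined.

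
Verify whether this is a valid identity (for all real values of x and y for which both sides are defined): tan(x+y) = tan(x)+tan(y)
No, this is NOT an identity.

Claim: tan(x+y) = tan(x)+tan(y).
Test a specific point where both sides are defined: x = π/6, y = 2π/3.
LHS = tan(x+y) ≈ -0.5774
RHS = tan(x)+tan(y) ≈ -1.1547
Since -0.5774 ≠ -1.1547, the equation fails at this point, so it cannot hold for all real values of x and y for which both sides are defined.
The correct formula is tan(x+y) = (tan(x) + tan(y))/(1 - tan(x)tan(y)).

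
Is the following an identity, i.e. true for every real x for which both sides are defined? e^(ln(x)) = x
Yes, this is an identity.

Claim: e^(ln(x)) = x.
Reasoning: For x > 0, ln(x) is by definition the exponent p such that e^p = x. Raising e to that exponent therefore returns x: e^(ln x) = x.
So the two sides agree for every real x for which both sides are defined.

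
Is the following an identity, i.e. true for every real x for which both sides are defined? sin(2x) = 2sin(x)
Claim: sin(2x) = 2sin(x).
Test a specific point where both sides are defined: x = 2π/3.
LHS = sin(2x) ≈ -0.8660
RHS = 2sin(x) ≈ 1.7321
Since -0.8660 ≠ 1.7321, the equation fails at this point, so it cannot hold for every real x for which both sides are defined.
The correct double-angle formula is sin(2x) = 2sin(x)cos(x).

Conclusion: No, this is NOT an identity.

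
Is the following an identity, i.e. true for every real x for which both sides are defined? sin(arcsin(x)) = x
Yes, this is an identity.

Claim: sin(arcsin(x)) = x.
Reasoning: For -1 ≤ x ≤ 1 (where arcsin is defined), arcsin(x) is by definition an angle whose sine equals x. Taking the sine of that angle returns x. (Note the other order, arcsin(sin x) = x, is NOT an identity.)
So the two sides agree for every real x for which both sides are defined.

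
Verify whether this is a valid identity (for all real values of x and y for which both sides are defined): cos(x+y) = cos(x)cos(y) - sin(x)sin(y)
Claim: cos(x+y) = cos(x)cos(y) - sin(x)sin(y).
Reasoning: By Euler's formula e^(i(x+y)) = e^(ix)·e^(iy) = (cos x + i·sin x)(cos y + i·sin y). The real part of the left side is cos(x+y); the real part of the product is cos(x)cos(y) - sin(x)sin(y) (since i·i = -1).
So the two sides agree for all real values of x and y for which both sides are defined.

Conclusion: Yes, this is an identity.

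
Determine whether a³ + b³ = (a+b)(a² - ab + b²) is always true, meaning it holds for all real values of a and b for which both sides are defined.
Claim: a³ + b³ = (a+b)(a² - ab + b²).
Reasoning: Expand the right side: (a+b)(a² - ab + b²) = a³ - a²b + ab² + a²b - ab² + b³ = a³ + b³ (the middle terms cancel in pairs).
So the two sides agree for all real values of a and b for which both sides are defined.

Conclusion: Yes, this is an identity.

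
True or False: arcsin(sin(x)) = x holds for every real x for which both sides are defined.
Claim: arcsin(sin(x)) = x.
Test a specific point where both sides are defined: x = 3π/4.
LHS = arcsin(sin(x)) ≈ 0.7854
RHS = x ≈ 2.3562
Since 0.7854 ≠ 2.3562, the equation fails at this point, so it cannot hold for every real x for which both sides are defined.
arcsin only returns values in [-π/2, π/2], so arcsin(sin(x)) = x holds only for x in that interval, not for all real x.

Conclusion: False.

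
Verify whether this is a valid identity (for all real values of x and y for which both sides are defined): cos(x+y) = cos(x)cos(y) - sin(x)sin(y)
Yes, this is an identity.

Claim: cos(x+y) = cos(x)cos(y) - sin(x)sin(y).
Reasoning: By Euler's formula e^(i(x+y)) = e^(ix)·e^(iy) = (cos x + i·sin x)(cos y + i·sin y). The real part of the left side is cos(x+y); the real part of the product is cos(x)cos(y) - sin(x)sin(y) (since i·i = -1).
So the two sides agree for all real values of x and y for which both sides are defined.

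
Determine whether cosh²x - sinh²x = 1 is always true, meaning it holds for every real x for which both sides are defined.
Claim: cosh²x - sinh²x = 1.
Reasoning: With cosh(x) = (e^x + e^-x)/2 and sinh(x) = (e^x - e^-x)/2: cosh²x = (e^(2x) + 2 + e^(-2x))/4 and sinh²x = (e^(2x) - 2 + e^(-2x))/4. Subtracting leaves 4/4 = 1.
So the two sides agree for every real x for which both sides are defined.

Conclusion: Yes, this is an identity.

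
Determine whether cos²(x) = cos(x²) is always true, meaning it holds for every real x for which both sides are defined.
No, this is NOT an identity.

Claim: cos²(x) = cos(x²).
Test a specific point where both sides are defined: x = π/6.
LHS = cos²(x) ≈ 0.7500
RHS = cos(x²) ≈ 0.9627
Since 0.7500 ≠ 0.9627, the equation fails at this point, so it cannot hold for every real x for which both sides are defined.
cos²(x) means (cos x)², squaring the output; cos(x²) squares the input. These are different functions.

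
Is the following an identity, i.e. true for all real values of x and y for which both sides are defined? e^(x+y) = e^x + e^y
Claim: e^(x+y) = e^x + e^y.
Test a specific point where both sides are defined: x = -3, y = -3.
LHS = e^(x+y) ≈ 0.0025
RHS = e^x + e^y ≈ 0.0996
Since 0.0025 ≠ 0.0996, the equation fails at this point, so it cannot hold for all real values of x and y for which both sides are defined.
The correct rule is e^(x+y) = e^x · e^y (a product, not a sum).

Conclusion: No, this is NOT an identity.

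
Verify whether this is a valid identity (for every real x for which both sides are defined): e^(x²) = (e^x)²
No, this is NOT an identity.

Claim: e^(x²) = (e^x)².
Test a specific point where both sides are defined: x = 1.
LHS = e^(x²) ≈ 2.7183
RHS = (e^x)² ≈ 7.3891
Since 2.7183 ≠ 7.3891, the equation fails at this point, so it cannot hold for every real x for which both sides are defined.
(e^x)² = e^(2x), and 2x ≠ x² in general.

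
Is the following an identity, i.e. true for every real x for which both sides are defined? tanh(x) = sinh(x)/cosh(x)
Claim: tanh(x) = sinh(x)/cosh(x).
Reasoning: tanh(x) is defined as sinh(x)/cosh(x) = (e^x - e^-x)/(e^x + e^-x); cosh(x) ≥ 1 is never zero, so this holds for every real x.
So the two sides agree for every real x for which both sides are defined.

Conclusion: Yes, this is an identity.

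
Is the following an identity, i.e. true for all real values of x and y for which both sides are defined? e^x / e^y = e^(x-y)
Claim: e^x / e^y = e^(x-y).
Reasoning: 1/e^y = e^(-y), so e^x / e^y = e^x · e^(-y) = e^(x + (-y)) = e^(x-y) by the product rule for exponents.
So the two sides agree for all real values of x and y for which both sides are defined.

Conclusion: Yes, this is an identity.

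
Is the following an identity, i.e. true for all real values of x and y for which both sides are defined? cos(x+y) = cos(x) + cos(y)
No, this is NOT an identity.

Claim: cos(x+y) = cos(x) + cos(y).
Test a specific point where both sides are defined: x = π/4, y = π.
LHS = cos(x+y) ≈ -0.7071
RHS = cos(x) + cos(y) ≈ -0.2929
Since -0.7071 ≠ -0.2929, the equation fails at this point, so it cannot hold for all real values of x and y for which both sides are defined.
The correct expansion is cos(x+y) = cos(x)cos(y) - sin(x)sin(y); cosine is not additive.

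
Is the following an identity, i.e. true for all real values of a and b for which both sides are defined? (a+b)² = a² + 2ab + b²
Yes, this is an identity.

Claim: (a+b)² = a² + 2ab + b².
Reasoning: Expand: (a+b)² = (a+b)(a+b) = a·a + a·b + b·a + b·b = a² + 2ab + b².
So the two sides agree for all real values of a and b for which both sides are defined.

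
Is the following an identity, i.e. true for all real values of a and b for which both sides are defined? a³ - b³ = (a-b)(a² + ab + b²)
Yes, this is an identity.

Claim: a³ - b³ = (a-b)(a² + ab + b²).
Reasoning: Expand the right side: (a-b)(a² + ab + b²) = a³ + a²b + ab² - a²b - ab² - b³ = a³ - b³ (the middle terms cancel in pairs).
So the two sides agree for all real values of a and b for which both sides are defined.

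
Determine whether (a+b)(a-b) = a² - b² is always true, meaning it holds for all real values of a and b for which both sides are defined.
Claim: (a+b)(a-b) = a² - b².
Reasoning: Expand: (a+b)(a-b) = a² - ab + ba - b² = a² - b² (the cross terms cancel).
So the two sides agree for all real values of a and b for which both sides are defined.

Conclusion: Yes, this is an identity.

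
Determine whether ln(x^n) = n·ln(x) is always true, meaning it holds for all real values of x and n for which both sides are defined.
Claim: ln(x^n) = n·ln(x).
Reasoning: The right side requires x > 0. For x > 0, x^n = (e^(ln x))^n = e^(n·ln x), so taking ln of both sides gives ln(x^n) = n·ln(x).
So the two sides agree for all real values of x and n for which both sides are defined.

Conclusion: Yes, this is an identity.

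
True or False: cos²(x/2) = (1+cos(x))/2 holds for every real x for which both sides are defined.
Claim: cos²(x/2) = (1+cos(x))/2.
Reasoning: Use cos(2θ) = 2cos²θ - 1 with θ = x/2: cos(x) = 2cos²(x/2) - 1. Solving for cos²(x/2) gives (1 + cos(x))/2.
So the two sides agree for every real x for which both sides are defined.

Conclusion: True.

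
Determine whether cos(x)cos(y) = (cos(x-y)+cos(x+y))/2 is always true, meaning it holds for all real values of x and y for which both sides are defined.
Yes, this is an identity.

Claim: cos(x)cos(y) = (cos(x-y)+cos(x+y))/2.
Reasoning: cos(x-y) = cos(x)cos(y) + sin(x)sin(y) and cos(x+y) = cos(x)cos(y) - sin(x)sin(y). Adding, cos(x-y) + cos(x+y) = 2cos(x)cos(y); divide by 2.
So the two sides agree for all real values of x and y for which both sides are defined.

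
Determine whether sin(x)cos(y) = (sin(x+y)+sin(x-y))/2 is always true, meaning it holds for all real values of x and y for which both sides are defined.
Yes, this is an identity.

Claim: sin(x)cos(y) = (sin(x+y)+sin(x-y))/2.
Reasoning: sin(x+y) = sin(x)cos(y) + cos(x)sin(y) and sin(x-y) = sin(x)cos(y) - cos(x)sin(y). Adding, sin(x+y) + sin(x-y) = 2sin(x)cos(y); divide by 2.
So the two sides agree for all real values of x and y for which both sides are defined.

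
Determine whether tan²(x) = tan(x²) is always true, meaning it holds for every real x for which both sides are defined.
No, this is NOT an identity.

Claim: tan²(x) = tan(x²).
Test a specific point where both sides are defined: x = 3π/4.
LHS = tan²(x) ≈ 1.0000
RHS = tan(x²) ≈ -0.8977
Since 1.0000 ≠ -0.8977, the equation fails at this point, so it cannot hold for every real x for which both sides are defined.
tan²(x) means (tan x)², squaring the output; tan(x²) squares the input. These are different functions.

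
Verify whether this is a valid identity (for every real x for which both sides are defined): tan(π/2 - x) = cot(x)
Yes, this is an identity.

Claim: tan(π/2 - x) = cot(x).
Reasoning: tan(π/2 - x) = sin(π/2 - x)/cos(π/2 - x) = cos(x)/sin(x) = cot(x), using the cofunction identities sin(π/2 - x) = cos(x) and cos(π/2 - x) = sin(x).
So the two sides agree for every real x for which both sides are defined.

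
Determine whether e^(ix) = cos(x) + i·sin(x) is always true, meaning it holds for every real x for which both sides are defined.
Yes, this is an identity.

Claim: e^(ix) = cos(x) + i·sin(x).
Reasoning: Euler's formula. Expand e^(ix) = Σ (ix)^k / k!. Since i² = -1, the even-k terms are Σ (-1)^m x^(2m)/(2m)! = cos(x) and the odd-k terms are i · Σ (-1)^m x^(2m+1)/(2m+1)! = i·sin(x).
So the two sides agree for every real x for which both sides are defined.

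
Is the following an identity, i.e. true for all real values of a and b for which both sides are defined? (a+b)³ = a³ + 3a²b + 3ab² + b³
Claim: (a+b)³ = a³ + 3a²b + 3ab² + b³.
Reasoning: (a+b)³ = (a+b)(a+b)² = (a+b)(a² + 2ab + b²) = a³ + 2a²b + ab² + a²b + 2ab² + b³ = a³ + 3a²b + 3ab² + b³.
So the two sides agree for all real values of a and b for which both sides are defined.

Conclusion: Yes, this is an identity.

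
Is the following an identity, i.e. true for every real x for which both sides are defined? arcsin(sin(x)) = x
Claim: arcsin(sin(x)) = x.
Test a specific point where both sides are defined: x = 2π/3.
LHS = arcsin(sin(x)) ≈ 1.0472
RHS = x ≈ 2.0944
Since 1.0472 ≠ 2.0944, the equation fails at this point, so it cannot hold for every real x for which both sides are defined.
arcsin only returns values in [-π/2, π/2], so arcsin(sin(x)) = x holds only for x in that interval, not for all real x.

Conclusion: No, this is NOT an identity.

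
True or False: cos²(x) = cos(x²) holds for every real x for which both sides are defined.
Claim: cos²(x) = cos(x²).
Test a specific point where both sides are defined: x = π/4.
LHS = cos²(x) ≈ 0.5000
RHS = cos(x²) ≈ 0.8157
Since 0.5000 ≠ 0.8157, the equation fails at this point, so it cannot hold for every real x for which both sides are defined.
cos²(x) means (cos x)², squaring the output; cos(x²) squares the input. These are different functions.

Conclusion: False.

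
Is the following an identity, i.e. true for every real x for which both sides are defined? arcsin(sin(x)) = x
No, this is NOT an identity.

Claim: arcsin(sin(x)) = x.
Test a specific point where both sides are defined: x = 3π/4.
LHS = arcsin(sin(x)) ≈ 0.7854
RHS = x ≈ 2.3562
Since 0.7854 ≠ 2.3562, the equation fails at this point, so it cannot hold for every real x for which both sides are defined.
arcsin only returns values in [-π/2, π/2], so arcsin(sin(x)) = x holds only for x in that interval, not for all real x.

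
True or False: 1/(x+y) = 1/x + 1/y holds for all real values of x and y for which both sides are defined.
Claim: 1/(x+y) = 1/x + 1/y.
Test a specific point where both sides are defined: x = -1, y = 2.
LHS = 1/(x+y) ≈ 1.0000
RHS = 1/x + 1/y ≈ -0.5000
Since 1.0000 ≠ -0.5000, the equation fails at this point, so it cannot hold for all real values of x and y for which both sides are defined.
1/x + 1/y = (x+y)/(xy), which is not 1/(x+y).

Conclusion: False.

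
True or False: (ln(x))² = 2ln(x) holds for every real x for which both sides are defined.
Claim: (ln(x))² = 2ln(x).
Test a specific point where both sides are defined: x = 1/2.
LHS = (ln(x))² ≈ 0.4805
RHS = 2ln(x) ≈ -1.3863
Since 0.4805 ≠ -1.3863, the equation fails at this point, so it cannot hold for every real x for which both sides are defined.
2ln(x) equals ln(x²), which is not the same as (ln x)².

Conclusion: False.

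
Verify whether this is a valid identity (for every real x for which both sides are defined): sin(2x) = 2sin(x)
No, this is NOT an identity.

Claim: sin(2x) = 2sin(x).
Test a specific point where both sides are defined: x = -π/6.
LHS = sin(2x) ≈ -0.8660
RHS = 2sin(x) ≈ -1.0000
Since -0.8660 ≠ -1.0000, the equation fails at this point, so it cannot hold for every real x for which both sides are defined.
The correct double-angle formula is sin(2x) = 2sin(x)cos(x).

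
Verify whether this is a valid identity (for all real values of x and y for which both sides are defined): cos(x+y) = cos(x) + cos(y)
No, this is NOT an identity.

Claim: cos(x+y) = cos(x) + cos(y).
Test a specific point where both sides are defined: x = π/2, y = -π/2.
LHS = cos(x+y) ≈ 1.0000
RHS = cos(x) + cos(y) ≈ 0.0000
Since 1.0000 ≠ 0.0000, the equation fails at this point, so it cannot hold for all real values of x and y for which both sides are defined.
The correct expansion is cos(x+y) = cos(x)cos(y) - sin(x)sin(y); cosine is not additive.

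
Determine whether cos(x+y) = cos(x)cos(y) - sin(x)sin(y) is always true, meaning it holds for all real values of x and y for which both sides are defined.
Claim: cos(x+y) = cos(x)cos(y) - sin(x)sin(y).
Reasoning: By Euler's formula e^(i(x+y)) = e^(ix)·e^(iy) = (cos x + i·sin x)(cos y + i·sin y). The real part of the left side is cos(x+y); the real part of the product is cos(x)cos(y) - sin(x)sin(y) (since i·i = -1).
So the two sides agree for all real values of x and y for which both sides are defined.

Conclusion: Yes, this is an identity.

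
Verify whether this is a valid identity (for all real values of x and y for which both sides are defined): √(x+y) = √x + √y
Claim: √(x+y) = √x + √y.
Test a specific point where both sides are defined: x = 5, y = 1.
LHS = √(x+y) ≈ 2.4495
RHS = √x + √y ≈ 3.2361
Since 2.4495 ≠ 3.2361, the equation fails at this point, so it cannot hold for all real values of x and y for which both sides are defined.
Squaring the right side gives x + 2√(xy) + y, not x + y.

Conclusion: No, this is NOT an identity.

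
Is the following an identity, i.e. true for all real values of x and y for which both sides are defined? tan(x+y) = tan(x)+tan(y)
No, this is NOT an identity.

Claim: tan(x+y) = tan(x)+tan(y).
Test a specific point where both sides are defined: x = π/6, y = -π/4.
LHS = tan(x+y) ≈ -0.2679
RHS = tan(x)+tan(y) ≈ -0.4226
Since -0.2679 ≠ -0.4226, the equation fails at this point, so it cannot hold for all real values of x and y for which both sides are defined.
The correct formula is tan(x+y) = (tan(x) + tan(y))/(1 - tan(x)tan(y)).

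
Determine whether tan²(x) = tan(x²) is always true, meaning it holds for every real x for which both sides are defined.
Claim: tan²(x) = tan(x²).
Test a specific point where both sides are defined: x = 2π/3.
LHS = tan²(x) ≈ 3.0000
RHS = tan(x²) ≈ 2.9590
Since 3.0000 ≠ 2.9590, the equation fails at this point, so it cannot hold for every real x for which both sides are defined.
tan²(x) means (tan x)², squaring the output; tan(x²) squares the input. These are different functions.

Conclusion: No, this is NOT an identity.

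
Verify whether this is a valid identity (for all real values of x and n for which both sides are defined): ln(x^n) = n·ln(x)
Claim: ln(x^n) = n·ln(x).
Reasoning: The right side requires x > 0. For x > 0, x^n = (e^(ln x))^n = e^(n·ln x), so taking ln of both sides gives ln(x^n) = n·ln(x).
So the two sides agree for all real values of x and n for which both sides are defined.

Conclusion: Yes, this is an identity.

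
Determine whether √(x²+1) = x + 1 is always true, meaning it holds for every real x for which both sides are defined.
Claim: √(x²+1) = x + 1.
Test a specific point where both sides are defined: x = 1.
LHS = √(x²+1) ≈ 1.4142
RHS = x + 1 ≈ 2.0000
Since 1.4142 ≠ 2.0000, the equation fails at this point, so it cannot hold for every real x for which both sides are defined.
(x+1)² = x² + 2x + 1 ≠ x² + 1 unless x = 0.

Conclusion: No, this is NOT an identity.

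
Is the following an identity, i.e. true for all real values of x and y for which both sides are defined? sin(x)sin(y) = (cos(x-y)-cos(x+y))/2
Claim: sin(x)sin(y) = (cos(x-y)-cos(x+y))/2.
Reasoning: cos(x-y) = cos(x)cos(y) + sin(x)sin(y) and cos(x+y) = cos(x)cos(y) - sin(x)sin(y). Subtracting, cos(x-y) - cos(x+y) = 2sin(x)sin(y); divide by 2.
So the two sides agree for all real values of x and y for which both sides are defined.

Conclusion: Yes, this is an identity.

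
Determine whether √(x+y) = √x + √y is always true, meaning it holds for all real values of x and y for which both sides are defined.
No, this is NOT an identity.

Claim: √(x+y) = √x + √y.
Test a specific point where both sides are defined: x = 1/2, y = 2.
LHS = √(x+y) ≈ 1.5811
RHS = √x + √y ≈ 2.1213
Since 1.5811 ≠ 2.1213, the equation fails at this point, so it cannot hold for all real values of x and y for which both sides are defined.
Squaring the right side gives x + 2√(xy) + y, not x + y.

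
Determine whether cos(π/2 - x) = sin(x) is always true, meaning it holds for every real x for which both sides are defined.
Claim: cos(π/2 - x) = sin(x).
Reasoning: Use cos(u - v) = cos(u)cos(v) + sin(u)sin(v) with u = π/2, v = x: cos(π/2)cos(x) + sin(π/2)sin(x) = 0·cos(x) + 1·sin(x) = sin(x).
So the two sides agree for every real x for which both sides are defined.

Conclusion: Yes, this is an identity.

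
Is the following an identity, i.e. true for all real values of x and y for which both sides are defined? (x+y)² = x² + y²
No, this is NOT an identity.

Claim: (x+y)² = x² + y².
Test a specific point where both sides are defined: x = -1, y = 3/2.
LHS = (x+y)² ≈ 0.2500
RHS = x² + y² ≈ 3.2500
Since 0.2500 ≠ 3.2500, the equation fails at this point, so it cannot hold for all real values of x and y for which both sides are defined.
The correct expansion is (x+y)² = x² + 2xy + y²; the cross term 2xy is missing.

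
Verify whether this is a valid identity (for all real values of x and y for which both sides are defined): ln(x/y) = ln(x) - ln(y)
Yes, this is an identity.

Claim: ln(x/y) = ln(x) - ln(y).
Reasoning: Both sides are simultaneously defined only when x, y > 0. Write x = e^p, y = e^q. Then x/y = e^(p-q), so ln(x/y) = p - q = ln(x) - ln(y).
So the two sides agree for all real values of x and y for which both sides are defined.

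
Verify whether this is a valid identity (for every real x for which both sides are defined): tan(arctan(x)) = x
Yes, this is an identity.

Claim: tan(arctan(x)) = x.
Reasoning: For every real x, arctan(x) is by definition the angle in (-π/2, π/2) whose tangent equals x. Taking the tangent of that angle returns x.
So the two sides agree for every real x for which both sides are defined.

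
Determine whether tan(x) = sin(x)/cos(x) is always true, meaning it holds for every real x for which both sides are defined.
Yes, this is an identity.

Claim: tan(x) = sin(x)/cos(x).
Reasoning: For an angle x whose terminal point on the unit circle is (cos x, sin x), tan(x) is defined as the ratio (second coordinate)/(first coordinate) = sin(x)/cos(x), wherever cos(x) ≠ 0.
So the two sides agree for every real x for which both sides are defined.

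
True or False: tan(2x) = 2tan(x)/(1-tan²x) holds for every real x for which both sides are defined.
True.

Claim: tan(2x) = 2tan(x)/(1-tan²x).
Reasoning: tan(2x) = sin(2x)/cos(2x) = 2sin(x)cos(x) / (cos²x - sin²x). Divide numerator and denominator by cos²x: 2tan(x) / (1 - tan²x).
So the two sides agree for every real x for which both sides are defined.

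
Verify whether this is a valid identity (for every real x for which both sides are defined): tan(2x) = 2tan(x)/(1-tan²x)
Yes, this is an identity.

Claim: tan(2x) = 2tan(x)/(1-tan²x).
Reasoning: tan(2x) = sin(2x)/cos(2x) = 2sin(x)cos(x) / (cos²x - sin²x). Divide numerator and denominator by cos²x: 2tan(x) / (1 - tan²x).
So the two sides agree for every real x for which both sides are defined.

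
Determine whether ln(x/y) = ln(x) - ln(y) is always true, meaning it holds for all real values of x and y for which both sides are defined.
Yes, this is an identity.

Claim: ln(x/y) = ln(x) - ln(y).
Reasoning: Both sides are simultaneously defined only when x, y > 0. Write x = e^p, y = e^q. Then x/y = e^(p-q), so ln(x/y) = p - q = ln(x) - ln(y).
So the two sides agree for all real values of x and y for which both sides are defined.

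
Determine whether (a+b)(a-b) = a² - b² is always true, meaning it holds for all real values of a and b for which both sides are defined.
Claim: (a+b)(a-b) = a² - b².
Reasoning: Expand: (a+b)(a-b) = a² - ab + ba - b² = a² - b² (the cross terms cancel).
So the two sides agree for all real values of a and b for which both sides are defined.

Conclusion: Yes, this is an identity.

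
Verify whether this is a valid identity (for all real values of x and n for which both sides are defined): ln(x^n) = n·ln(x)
Claim: ln(x^n) = n·ln(x).
Reasoning: The right side requires x > 0. For x > 0, x^n = (e^(ln x))^n = e^(n·ln x), so taking ln of both sides gives ln(x^n) = n·ln(x).
So the two sides agree for all real values of x and n for which both sides are defined.

Conclusion: Yes, this is an identity.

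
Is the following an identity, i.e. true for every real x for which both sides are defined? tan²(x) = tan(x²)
Claim: tan²(x) = tan(x²).
Test a specific point where both sides are defined: x = π/4.
LHS = tan²(x) ≈ 1.0000
RHS = tan(x²) ≈ 0.7092
Since 1.0000 ≠ 0.7092, the equation fails at this point, so it cannot hold for every real x for which both sides are defined.
tan²(x) means (tan x)², squaring the output; tan(x²) squares the input. These are different functions.

Conclusion: No, this is NOT an identity.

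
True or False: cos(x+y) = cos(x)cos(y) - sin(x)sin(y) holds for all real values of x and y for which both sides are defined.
True.

Claim: cos(x+y) = cos(x)cos(y) - sin(x)sin(y).
Reasoning: By Euler's formula e^(i(x+y)) = e^(ix)·e^(iy) = (cos x + i·sin x)(cos y + i·sin y). The real part of the left side is cos(x+y); the real part of the product is cos(x)cos(y) - sin(x)sin(y) (since i·i = -1).
So the two sides agree for all real values of x and y for which both sides are defined.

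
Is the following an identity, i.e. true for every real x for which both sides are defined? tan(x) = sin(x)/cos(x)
Claim: tan(x) = sin(x)/cos(x).
Reasoning: For an angle x whose terminal point on the unit circle is (cos x, sin x), tan(x) is defined as the ratio (second coordinate)/(first coordinate) = sin(x)/cos(x), wherever cos(x) ≠ 0.
So the two sides agree for every real x for which both sides are defined.

Conclusion: Yes, this is an identity.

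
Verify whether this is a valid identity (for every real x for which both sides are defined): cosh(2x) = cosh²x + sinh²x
Claim: cosh(2x) = cosh²x + sinh²x.
Reasoning: cosh²x = (e^(2x) + 2 + e^(-2x))/4 and sinh²x = (e^(2x) - 2 + e^(-2x))/4. Adding gives (2e^(2x) + 2e^(-2x))/4 = (e^(2x) + e^(-2x))/2 = cosh(2x).
So the two sides agree for every real x for which both sides are defined.

Conclusion: Yes, this is an identity.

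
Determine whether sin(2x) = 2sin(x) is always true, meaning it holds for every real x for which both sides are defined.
No, this is NOT an identity.

Claim: sin(2x) = 2sin(x).
Test a specific point where both sides are defined: x = -π/4.
LHS = sin(2x) ≈ -1.0000
RHS = 2sin(x) ≈ -1.4142
Since -1.0000 ≠ -1.4142, the equation fails at this point, so it cannot hold for every real x for which both sides are defined.
The correct double-angle formula is sin(2x) = 2sin(x)cos(x).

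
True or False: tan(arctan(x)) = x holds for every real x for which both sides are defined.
Claim: tan(arctan(x)) = x.
Reasoning: For every real x, arctan(x) is by definition the angle in (-π/2, π/2) whose tangent equals x. Taking the tangent of that angle returns x.
So the two sides agree for every real x for which both sides are defined.

Conclusion: True.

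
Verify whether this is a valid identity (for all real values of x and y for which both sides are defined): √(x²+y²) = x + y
Claim: √(x²+y²) = x + y.
Test a specific point where both sides are defined: x = 2, y = 2.
LHS = √(x²+y²) ≈ 2.8284
RHS = x + y ≈ 4.0000
Since 2.8284 ≠ 4.0000, the equation fails at this point, so it cannot hold for all real values of x and y for which both sides are defined.
(x+y)² = x² + 2xy + y², not x² + y², so the square root does not split this way.

Conclusion: No, this is NOT an identity.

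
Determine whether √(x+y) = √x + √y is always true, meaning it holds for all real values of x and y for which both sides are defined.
No, this is NOT an identity.

Claim: √(x+y) = √x + √y.
Test a specific point where both sides are defined: x = 3/2, y = 1/2.
LHS = √(x+y) ≈ 1.4142
RHS = √x + √y ≈ 1.9319
Since 1.4142 ≠ 1.9319, the equation fails at this point, so it cannot hold for all real values of x and y for which both sides are defined.
Squaring the right side gives x + 2√(xy) + y, not x + y.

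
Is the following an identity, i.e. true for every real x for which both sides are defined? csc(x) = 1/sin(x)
Yes, this is an identity.

Claim: csc(x) = 1/sin(x).
Reasoning: csc(x) is by definition the reciprocal of sin(x), wherever sin(x) ≠ 0.
So the two sides agree for every real x for which both sides are defined.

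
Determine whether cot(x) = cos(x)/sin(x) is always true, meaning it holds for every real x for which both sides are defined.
Yes, this is an identity.

Claim: cot(x) = cos(x)/sin(x).
Reasoning: cot(x) is defined as 1/tan(x) = 1/(sin(x)/cos(x)) = cos(x)/sin(x), wherever sin(x) ≠ 0.
So the two sides agree for every real x for which both sides are defined.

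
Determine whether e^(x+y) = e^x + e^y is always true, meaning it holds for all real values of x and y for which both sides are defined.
Claim: e^(x+y) = e^x + e^y.
Test a specific point where both sides are defined: x = 1, y = 3.
LHS = e^(x+y) ≈ 54.5982
RHS = e^x + e^y ≈ 22.8038
Since 54.5982 ≠ 22.8038, the equation fails at this point, so it cannot hold for all real values of x and y for which both sides are defined.
The correct rule is e^(x+y) = e^x · e^y (a product, not a sum).

Conclusion: No, this is NOT an identity.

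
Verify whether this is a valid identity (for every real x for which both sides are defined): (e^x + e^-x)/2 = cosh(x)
Yes, this is an identity.

Claim: (e^x + e^-x)/2 = cosh(x).
Reasoning: This is exactly the definition of the hyperbolic cosine: cosh(x) := (e^x + e^-x)/2.
So the two sides agree for every real x for which both sides are defined.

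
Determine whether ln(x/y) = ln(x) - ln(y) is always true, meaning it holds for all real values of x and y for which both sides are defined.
Yes, this is an identity.

Claim: ln(x/y) = ln(x) - ln(y).
Reasoning: Both sides are simultaneously defined only when x, y > 0. Write x = e^p, y = e^q. Then x/y = e^(p-q), so ln(x/y) = p - q = ln(x) - ln(y).
So the two sides agree for all real values of x and y for which both sides are defined.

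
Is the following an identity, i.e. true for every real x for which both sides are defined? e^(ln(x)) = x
Claim: e^(ln(x)) = x.
Reasoning: For x > 0, ln(x) is by definition the exponent p such that e^p = x. Raising e to that exponent therefore returns x: e^(ln x) = x.
So the two sides agree for every real x for which both sides are defined.

Conclusion: Yes, this is an identity.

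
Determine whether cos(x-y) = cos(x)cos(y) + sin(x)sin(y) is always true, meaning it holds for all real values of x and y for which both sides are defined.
Claim: cos(x-y) = cos(x)cos(y) + sin(x)sin(y).
Reasoning: Replace y by -y in cos(x+y) = cos(x)cos(y) - sin(x)sin(y) and use cos(-y) = cos(y), sin(-y) = -sin(y): cos(x-y) = cos(x)cos(y) + sin(x)sin(y).
So the two sides agree for all real values of x and y for which both sides are defined.

Conclusion: Yes, this is an identity.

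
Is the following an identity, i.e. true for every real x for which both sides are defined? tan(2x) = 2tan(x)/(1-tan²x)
Claim: tan(2x) = 2tan(x)/(1-tan²x).
Reasoning: tan(2x) = sin(2x)/cos(2x) = 2sin(x)cos(x) / (cos²x - sin²x). Divide numerator and denominator by cos²x: 2tan(x) / (1 - tan²x).
So the two sides agree for every real x for which both sides are defined.

Conclusion: Yes, this is an identity.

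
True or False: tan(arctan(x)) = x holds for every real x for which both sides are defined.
Claim: tan(arctan(x)) = x.
Reasoning: For every real x, arctan(x) is by definition the angle in (-π/2, π/2) whose tangent equals x. Taking the tangent of that angle returns x.
So the two sides agree for every real x for which both sides are defined.

Conclusion: True.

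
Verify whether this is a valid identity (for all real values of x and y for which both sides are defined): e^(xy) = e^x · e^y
No, this is NOT an identity.

Claim: e^(xy) = e^x · e^y.
Test a specific point where both sides are defined: x = 1/2, y = 5.
LHS = e^(xy) ≈ 12.1825
RHS = e^x · e^y ≈ 244.6919
Since 12.1825 ≠ 244.6919, the equation fails at this point, so it cannot hold for all real values of x and y for which both sides are defined.
e^x · e^y = e^(x+y), not e^(xy).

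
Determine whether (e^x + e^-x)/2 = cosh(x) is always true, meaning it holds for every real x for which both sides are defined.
Yes, this is an identity.

Claim: (e^x + e^-x)/2 = cosh(x).
Reasoning: This is exactly the definition of the hyperbolic cosine: cosh(x) := (e^x + e^-x)/2.
So the two sides agree for every real x for which both sides are defined.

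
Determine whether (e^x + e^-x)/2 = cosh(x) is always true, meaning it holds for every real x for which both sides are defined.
Claim: (e^x + e^-x)/2 = cosh(x).
Reasoning: This is exactly the definition of the hyperbolic cosine: cosh(x) := (e^x + e^-x)/2.
So the two sides agree for every real x for which both sides are defined.

Conclusion: Yes, this is an identity.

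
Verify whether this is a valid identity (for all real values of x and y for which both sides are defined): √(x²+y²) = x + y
No, this is NOT an identity.

Claim: √(x²+y²) = x + y.
Test a specific point where both sides are defined: x = 3, y = 1/2.
LHS = √(x²+y²) ≈ 3.0414
RHS = x + y ≈ 3.5000
Since 3.0414 ≠ 3.5000, the equation fails at this point, so it cannot hold for all real values of x and y for which both sides are defined.
(x+y)² = x² + 2xy + y², not x² + y², so the square root does not split this way.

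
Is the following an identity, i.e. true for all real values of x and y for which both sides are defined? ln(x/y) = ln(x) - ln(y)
Yes, this is an identity.

Claim: ln(x/y) = ln(x) - ln(y).
Reasoning: Both sides are simultaneously defined only when x, y > 0. Write x = e^p, y = e^q. Then x/y = e^(p-q), so ln(x/y) = p - q = ln(x) - ln(y).
So the two sides agree for all real values of x and y for which both sides are defined.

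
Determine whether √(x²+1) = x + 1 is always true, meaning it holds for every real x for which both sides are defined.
No, this is NOT an identity.

Claim: √(x²+1) = x + 1.
Test a specific point where both sides are defined: x = 5.
LHS = √(x²+1) ≈ 5.0990
RHS = x + 1 ≈ 6.0000
Since 5.0990 ≠ 6.0000, the equation fails at this point, so it cannot hold for every real x for which both sides are defined.
(x+1)² = x² + 2x + 1 ≠ x² + 1 unless x = 0.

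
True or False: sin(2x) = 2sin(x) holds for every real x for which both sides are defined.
False.

Claim: sin(2x) = 2sin(x).
Test a specific point where both sides are defined: x = -π/2.
LHS = sin(2x) ≈ 0.0000
RHS = 2sin(x) ≈ -2.0000
Since 0.0000 ≠ -2.0000, the equation fails at this point, so it cannot hold for every real x for which both sides are defined.
The correct double-angle formula is sin(2x) = 2sin(x)cos(x).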